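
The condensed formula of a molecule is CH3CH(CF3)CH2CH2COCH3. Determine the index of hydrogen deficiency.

Element totals:
  C: 7
  H: 11
  F: 3
  O: 1
Molecular formula: C7H11F3O.
DoU = (2C + 2 + N − H − X) / 2 = (2·7 + 2 + 0 − 11 − 3) / 2 = 1.

1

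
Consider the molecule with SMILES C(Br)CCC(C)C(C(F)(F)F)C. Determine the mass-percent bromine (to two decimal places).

32.34%

Atom tally by fragment:
  BrCH2 → C:1 H:2 Br:1
  CH2 → C:1 H:2
  CH2 → C:1 H:2
  CH(CH3) → C:2 H:4
  CH(CF3) → C:2 H:1 F:3
  CH3 → C:1 H:3
Element totals:
  C: 8
  H: 14
  Br: 1
  F: 3
Molecular formula: C8H14BrF3.
Molar mass = 247.098 g/mol.
Mass from Br: 1 × 79.904 = 79.904 g/mol.
%Br = 79.904 / 247.098 × 100 = 32.34%.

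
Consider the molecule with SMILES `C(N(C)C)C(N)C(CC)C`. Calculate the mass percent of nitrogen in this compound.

19.42%

Atom tally by fragment:
  (CH3)2NCH2 → C:3 H:8 N:1
  CH(NH2) → C:1 H:3 N:1
  CH(C2H5) → C:3 H:6
  CH3 → C:1 H:3
Element totals:
  C: 8
  H: 20
  N: 2
Molecular formula: C8H20N2.
Molar mass = 144.262 g/mol.
Mass from N: 2 × 14.007 = 28.014 g/mol.
%N = 28.014 / 144.262 × 100 = 19.42%.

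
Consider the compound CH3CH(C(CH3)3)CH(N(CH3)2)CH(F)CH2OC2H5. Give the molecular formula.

Atom tally by fragment:
  CH3 → C:1 H:3
  CH(C(CH3)3) → C:5 H:10
  CH(N(CH3)2) → C:3 H:7 N:1
  CH(F) → C:1 H:1 F:1
  CH2OC2H5 → C:3 H:7 O:1
Element totals:
  C: 13
  H: 28
  F: 1
  N: 1
  O: 1

C13H28FNO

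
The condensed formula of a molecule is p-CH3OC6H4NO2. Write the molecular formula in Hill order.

Atom tally by fragment:
  benzene ring core → C:6 H:6
  (− 2 ring H displaced by substituents)
  + OCH3 → C:1 H:3 O:1
  + NO2 → N:1 O:2
Element totals:
  C: 7
  H: 7
  N: 1
  O: 3

C7H7NO3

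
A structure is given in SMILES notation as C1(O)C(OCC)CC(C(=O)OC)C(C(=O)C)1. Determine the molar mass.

Atom tally by fragment:
  cyclopentane ring core → C:5 H:10
  (− 4 ring H displaced by substituents)
  + OH → O:1 H:1
  + OC2H5 → C:2 H:5 O:1
  + COOCH3 → C:2 H:3 O:2
  + COCH3 → C:2 H:3 O:1
Element totals:
  C: 11
  H: 18
  O: 5
Molecular formula: C11H18O5.
  M = 11(12.011) + 18(1.008) + 5(15.999)
    = 132.121 + 18.144 + 79.995 = 230.260

230.26 g/mol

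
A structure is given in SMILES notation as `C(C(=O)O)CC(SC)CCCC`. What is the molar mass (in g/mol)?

190.30 g/mol

Atom tally by fragment:
  HOOCCH2 → C:2 H:3 O:2
  CH2 → C:1 H:2
  CH(SCH3) → C:2 H:4 S:1
  CH2 → C:1 H:2
  CH2 → C:1 H:2
  CH2 → C:1 H:2
  CH3 → C:1 H:3
Element totals:
  C: 9
  H: 18
  O: 2
  S: 1
Molecular formula: C9H18O2S.
  M = 9(12.011) + 18(1.008) + 2(15.999) + 32.06
    = 108.099 + 18.144 + 31.998 + 32.060 = 190.301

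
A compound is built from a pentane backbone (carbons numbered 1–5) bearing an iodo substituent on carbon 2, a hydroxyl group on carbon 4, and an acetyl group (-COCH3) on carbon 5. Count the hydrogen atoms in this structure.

Atom tally by fragment:
  CH3 → C:1 H:3
  CH(I) → C:1 H:1 I:1
  CH2 → C:1 H:2
  CH(OH) → C:1 H:2 O:1
  CH2COCH3 → C:3 H:5 O:1
Element totals:
  C: 7
  H: 13
  I: 1
  O: 2

13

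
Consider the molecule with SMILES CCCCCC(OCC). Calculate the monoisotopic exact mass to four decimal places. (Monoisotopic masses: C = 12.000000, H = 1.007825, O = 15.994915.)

130.1358

Atom tally by fragment:
  CH3 → C:1 H:3
  CH2 → C:1 H:2
  CH2 → C:1 H:2
  CH2 → C:1 H:2
  CH2 → C:1 H:2
  CH2OC2H5 → C:3 H:7 O:1
Element totals:
  C: 8
  H: 18
  O: 1
Molecular formula: C8H18O.
  M = 8(12.0) + 18(1.007825) + 15.994915
    = 96.000000 + 18.140850 + 15.994915 = 130.135765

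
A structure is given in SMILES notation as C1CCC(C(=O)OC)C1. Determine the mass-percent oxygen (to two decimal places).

Atom tally by fragment:
  cyclopentane ring core → C:5 H:10
  (− 1 ring H displaced by substituents)
  + COOCH3 → C:2 H:3 O:2
Element totals:
  C: 7
  H: 12
  O: 2
Molecular formula: C7H12O2.
Molar mass = 128.171 g/mol.
Mass from O: 2 × 15.999 = 31.998 g/mol.
%O = 31.998 / 128.171 × 100 = 24.97%.

24.97%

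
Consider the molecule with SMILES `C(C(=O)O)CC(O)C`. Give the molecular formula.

C5H10O3

Atom tally by fragment:
  HOOCCH2 → C:2 H:3 O:2
  CH2 → C:1 H:2
  CH(OH) → C:1 H:2 O:1
  CH3 → C:1 H:3
Element totals:
  C: 5
  H: 10
  O: 3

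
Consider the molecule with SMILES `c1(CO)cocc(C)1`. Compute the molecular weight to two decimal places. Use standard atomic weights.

112.13 g/mol

Atom tally by fragment:
  furan ring core → C:4 H:4 O:1
  (− 2 ring H displaced by substituents)
  + CH2OH → C:1 H:3 O:1
  + CH3 → C:1 H:3
Element totals:
  C: 6
  H: 8
  O: 2
Molecular formula: C6H8O2.
  M = 6(12.011) + 8(1.008) + 2(15.999)
    = 72.066 + 8.064 + 31.998 = 112.128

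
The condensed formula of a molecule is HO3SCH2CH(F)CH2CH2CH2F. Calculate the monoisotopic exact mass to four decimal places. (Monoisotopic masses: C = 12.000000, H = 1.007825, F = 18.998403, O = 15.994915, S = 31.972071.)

188.0319

Element totals:
  C: 5
  H: 10
  F: 2
  O: 3
  S: 1
Molecular formula: C5H10F2O3S.
  M = 5(12.0) + 10(1.007825) + 2(18.998403) + 3(15.994915) + 31.972071
    = 60.000000 + 10.078250 + 37.996806 + 47.984745 + 31.972071 = 188.031872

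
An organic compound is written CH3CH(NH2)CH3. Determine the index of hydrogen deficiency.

0

Element totals:
  C: 3
  H: 9
  N: 1
Molecular formula: C3H9N.
DoU = (2C + 2 + N − H − X) / 2 = (2·3 + 2 + 1 − 9 − 0) / 2 = 0.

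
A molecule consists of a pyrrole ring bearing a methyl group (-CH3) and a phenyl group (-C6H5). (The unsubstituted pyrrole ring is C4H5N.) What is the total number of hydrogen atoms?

Atom tally by fragment:
  pyrrole ring core → C:4 H:5 N:1
  (− 2 ring H displaced by substituents)
  + CH3 → C:1 H:3
  + C6H5 → C:6 H:5
Element totals:
  C: 11
  H: 11
  N: 1

11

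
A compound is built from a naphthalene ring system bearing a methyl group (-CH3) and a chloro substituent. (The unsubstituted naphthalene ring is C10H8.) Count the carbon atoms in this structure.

11

Atom tally by fragment:
  naphthalene ring system core → C:10 H:8
  (− 2 ring H displaced by substituents)
  + CH3 → C:1 H:3
  + Cl → Cl:1
Element totals:
  C: 11
  H: 9
  Cl: 1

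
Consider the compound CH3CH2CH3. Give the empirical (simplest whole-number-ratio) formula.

Atom tally by fragment:
  CH3 → C:1 H:3
  CH2 → C:1 H:2
  CH3 → C:1 H:3
Element totals:
  C: 3
  H: 8
Molecular formula: C3H8.
gcd of subscripts (3, 8) = 1, so the empirical formula equals the molecular formula.

C3H8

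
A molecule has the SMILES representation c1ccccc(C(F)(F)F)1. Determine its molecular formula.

Atom tally by fragment:
  benzene ring core → C:6 H:6
  (− 1 ring H displaced by substituents)
  + CF3 → C:1 F:3
Element totals:
  C: 7
  H: 5
  F: 3

C7H5F3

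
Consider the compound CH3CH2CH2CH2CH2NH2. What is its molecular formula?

C5H13N

Element totals:
  C: 5
  H: 13
  N: 1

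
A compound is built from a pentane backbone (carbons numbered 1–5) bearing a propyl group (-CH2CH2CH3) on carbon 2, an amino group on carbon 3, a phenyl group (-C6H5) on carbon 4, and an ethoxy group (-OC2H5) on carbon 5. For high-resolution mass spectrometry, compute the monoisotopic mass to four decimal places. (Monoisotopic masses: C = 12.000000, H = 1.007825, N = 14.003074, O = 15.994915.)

Atom tally by fragment:
  CH3 → C:1 H:3
  CH(CH2CH2CH3) → C:4 H:8
  CH(NH2) → C:1 H:3 N:1
  CH(C6H5) → C:7 H:6
  CH2OC2H5 → C:3 H:7 O:1
Element totals:
  C: 16
  H: 27
  N: 1
  O: 1
Molecular formula: C16H27NO.
  M = 16(12.0) + 27(1.007825) + 14.003074 + 15.994915
    = 192.000000 + 27.211275 + 14.003074 + 15.994915 = 249.209264

249.2093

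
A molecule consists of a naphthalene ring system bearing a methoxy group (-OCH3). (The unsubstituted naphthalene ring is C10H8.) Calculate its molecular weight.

Atom tally by fragment:
  naphthalene ring system core → C:10 H:8
  (− 1 ring H displaced by substituents)
  + OCH3 → C:1 H:3 O:1
Element totals:
  C: 11
  H: 10
  O: 1
Molecular formula: C11H10O.
  M = 11(12.011) + 10(1.008) + 15.999
    = 132.121 + 10.080 + 15.999 = 158.200

158.20 g/mol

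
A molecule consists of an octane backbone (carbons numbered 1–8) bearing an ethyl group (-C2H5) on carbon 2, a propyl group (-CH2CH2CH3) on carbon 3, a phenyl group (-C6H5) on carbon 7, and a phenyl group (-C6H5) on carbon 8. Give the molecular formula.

C25H36

Atom tally by fragment:
  CH3 → C:1 H:3
  CH(C2H5) → C:3 H:6
  CH(CH2CH2CH3) → C:4 H:8
  CH2 → C:1 H:2
  CH2 → C:1 H:2
  CH2 → C:1 H:2
  CH(C6H5) → C:7 H:6
  CH2C6H5 → C:7 H:7
Element totals:
  C: 25
  H: 36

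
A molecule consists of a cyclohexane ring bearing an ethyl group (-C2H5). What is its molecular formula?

C8H16

Atom tally by fragment:
  cyclohexane ring core → C:6 H:12
  (− 1 ring H displaced by substituents)
  + C2H5 → C:2 H:5
Element totals:
  C: 8
  H: 16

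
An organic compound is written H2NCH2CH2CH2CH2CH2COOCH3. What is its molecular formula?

C7H15NO2

Atom tally by fragment:
  H2NCH2 → C:1 H:4 N:1
  CH2 → C:1 H:2
  CH2 → C:1 H:2
  CH2 → C:1 H:2
  CH2COOCH3 → C:3 H:5 O:2
Element totals:
  C: 7
  H: 15
  N: 1
  O: 2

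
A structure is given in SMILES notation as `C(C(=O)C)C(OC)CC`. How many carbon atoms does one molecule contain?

Atom tally by fragment:
  CH3COCH2 → C:3 H:5 O:1
  CH(OCH3) → C:2 H:4 O:1
  CH2 → C:1 H:2
  CH3 → C:1 H:3
Element totals:
  C: 7
  H: 14
  O: 2

7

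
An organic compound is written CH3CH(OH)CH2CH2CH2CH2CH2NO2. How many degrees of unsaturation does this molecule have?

Element totals:
  C: 7
  H: 15
  N: 1
  O: 3
Molecular formula: C7H15NO3.
DoU = (2C + 2 + N − H − X) / 2 = (2·7 + 2 + 1 − 15 − 0) / 2 = 1.

1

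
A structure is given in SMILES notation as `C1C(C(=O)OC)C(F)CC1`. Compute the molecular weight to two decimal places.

146.16 g/mol

Atom tally by fragment:
  cyclopentane ring core → C:5 H:10
  (− 2 ring H displaced by substituents)
  + COOCH3 → C:2 H:3 O:2
  + F → F:1
Element totals:
  C: 7
  H: 11
  F: 1
  O: 2
Molecular formula: C7H11FO2.
  M = 7(12.011) + 11(1.008) + 18.998 + 2(15.999)
    = 84.077 + 11.088 + 18.998 + 31.998 = 146.161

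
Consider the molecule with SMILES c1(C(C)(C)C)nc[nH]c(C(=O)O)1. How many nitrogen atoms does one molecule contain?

2

Atom tally by fragment:
  imidazole ring core → C:3 H:4 N:2
  (− 2 ring H displaced by substituents)
  + C(CH3)3 → C:4 H:9
  + COOH → C:1 H:1 O:2
Element totals:
  C: 8
  H: 12
  N: 2
  O: 2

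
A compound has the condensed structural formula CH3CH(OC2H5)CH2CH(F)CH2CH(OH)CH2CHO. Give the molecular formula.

C10H19FO3

Element totals:
  C: 10
  H: 19
  F: 1
  O: 3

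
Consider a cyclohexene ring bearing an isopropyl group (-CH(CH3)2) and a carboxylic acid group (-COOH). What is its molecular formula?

Atom tally by fragment:
  cyclohexene ring core → C:6 H:10
  (− 2 ring H displaced by substituents)
  + CH(CH3)2 → C:3 H:7
  + COOH → C:1 H:1 O:2
Element totals:
  C: 10
  H: 16
  O: 2

C10H16O2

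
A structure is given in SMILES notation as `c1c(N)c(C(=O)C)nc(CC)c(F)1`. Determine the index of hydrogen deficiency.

Atom tally by fragment:
  pyridine ring core → C:5 H:5 N:1
  (− 4 ring H displaced by substituents)
  + NH2 → N:1 H:2
  + COCH3 → C:2 H:3 O:1
  + C2H5 → C:2 H:5
  + F → F:1
Element totals:
  C: 9
  H: 11
  F: 1
  N: 2
  O: 1
Molecular formula: C9H11FN2O.
DoU = (2C + 2 + N − H − X) / 2 = (2·9 + 2 + 2 − 11 − 1) / 2 = 5.

5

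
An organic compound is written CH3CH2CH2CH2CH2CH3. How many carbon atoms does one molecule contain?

6

Element totals:
  C: 6
  H: 14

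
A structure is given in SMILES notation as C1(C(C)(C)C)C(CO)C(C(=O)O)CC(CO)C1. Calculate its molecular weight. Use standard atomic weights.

Atom tally by fragment:
  cyclohexane ring core → C:6 H:12
  (− 4 ring H displaced by substituents)
  + C(CH3)3 → C:4 H:9
  + CH2OH → C:1 H:3 O:1
  + COOH → C:1 H:1 O:2
  + CH2OH → C:1 H:3 O:1
Element totals:
  C: 13
  H: 24
  O: 4
Molecular formula: C13H24O4.
  M = 13(12.011) + 24(1.008) + 4(15.999)
    = 156.143 + 24.192 + 63.996 = 244.331

244.33 g/mol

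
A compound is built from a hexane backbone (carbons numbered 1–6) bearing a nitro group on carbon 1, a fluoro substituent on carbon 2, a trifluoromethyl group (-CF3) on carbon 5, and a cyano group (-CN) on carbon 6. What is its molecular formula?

C8H10F4N2O2

Atom tally by fragment:
  O2NCH2 → C:1 H:2 N:1 O:2
  CH(F) → C:1 H:1 F:1
  CH2 → C:1 H:2
  CH2 → C:1 H:2
  CH(CF3) → C:2 H:1 F:3
  CH2CN → C:2 H:2 N:1
Element totals:
  C: 8
  H: 10
  F: 4
  N: 2
  O: 2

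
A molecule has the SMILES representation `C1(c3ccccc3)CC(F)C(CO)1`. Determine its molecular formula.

C11H13FO

Atom tally by fragment:
  cyclobutane ring core → C:4 H:8
  (− 3 ring H displaced by substituents)
  + C6H5 → C:6 H:5
  + F → F:1
  + CH2OH → C:1 H:3 O:1
Element totals:
  C: 11
  H: 13
  F: 1
  O: 1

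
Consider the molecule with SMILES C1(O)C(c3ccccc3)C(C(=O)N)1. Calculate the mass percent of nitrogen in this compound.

Atom tally by fragment:
  cyclopropane ring core → C:3 H:6
  (− 3 ring H displaced by substituents)
  + OH → O:1 H:1
  + C6H5 → C:6 H:5
  + CONH2 → C:1 H:2 O:1 N:1
Element totals:
  C: 10
  H: 11
  N: 1
  O: 2
Molecular formula: C10H11NO2.
Molar mass = 177.203 g/mol.
Mass from N: 1 × 14.007 = 14.007 g/mol.
%N = 14.007 / 177.203 × 100 = 7.90%.

7.90%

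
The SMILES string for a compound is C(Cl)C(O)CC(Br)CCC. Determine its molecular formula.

C7H14BrClO

Atom tally by fragment:
  ClCH2 → C:1 H:2 Cl:1
  CH(OH) → C:1 H:2 O:1
  CH2 → C:1 H:2
  CH(Br) → C:1 H:1 Br:1
  CH2 → C:1 H:2
  CH2 → C:1 H:2
  CH3 → C:1 H:3
Element totals:
  C: 7
  H: 14
  Br: 1
  Cl: 1
  O: 1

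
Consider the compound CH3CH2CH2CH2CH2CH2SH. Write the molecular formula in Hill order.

Element totals:
  C: 6
  H: 14
  S: 1

C6H14S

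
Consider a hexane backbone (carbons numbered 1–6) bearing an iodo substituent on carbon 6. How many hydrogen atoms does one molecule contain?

Atom tally by fragment:
  CH3 → C:1 H:3
  CH2 → C:1 H:2
  CH2 → C:1 H:2
  CH2 → C:1 H:2
  CH2 → C:1 H:2
  CH2I → C:1 H:2 I:1
Element totals:
  C: 6
  H: 13
  I: 1

13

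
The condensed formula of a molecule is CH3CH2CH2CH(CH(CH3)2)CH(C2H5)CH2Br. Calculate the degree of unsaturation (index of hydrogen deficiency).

0

Atom tally by fragment:
  CH3 → C:1 H:3
  CH2 → C:1 H:2
  CH2 → C:1 H:2
  CH(CH(CH3)2) → C:4 H:8
  CH(C2H5) → C:3 H:6
  CH2Br → C:1 H:2 Br:1
Element totals:
  C: 11
  H: 23
  Br: 1
Molecular formula: C11H23Br.
DoU = (2C + 2 + N − H − X) / 2 = (2·11 + 2 + 0 − 23 − 1) / 2 = 0.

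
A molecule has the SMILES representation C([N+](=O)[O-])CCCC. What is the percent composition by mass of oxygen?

Atom tally by fragment:
  O2NCH2 → C:1 H:2 N:1 O:2
  CH2 → C:1 H:2
  CH2 → C:1 H:2
  CH2 → C:1 H:2
  CH3 → C:1 H:3
Element totals:
  C: 5
  H: 11
  N: 1
  O: 2
Molecular formula: C5H11NO2.
Molar mass = 117.148 g/mol.
Mass from O: 2 × 15.999 = 31.998 g/mol.
%O = 31.998 / 117.148 × 100 = 27.31%.

27.31%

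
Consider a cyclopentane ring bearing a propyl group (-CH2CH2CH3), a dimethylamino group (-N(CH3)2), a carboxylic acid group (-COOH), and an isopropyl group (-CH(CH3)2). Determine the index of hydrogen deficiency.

2

Atom tally by fragment:
  cyclopentane ring core → C:5 H:10
  (− 4 ring H displaced by substituents)
  + CH2CH2CH3 → C:3 H:7
  + N(CH3)2 → N:1 C:2 H:6
  + COOH → C:1 H:1 O:2
  + CH(CH3)2 → C:3 H:7
Element totals:
  C: 14
  H: 27
  N: 1
  O: 2
Molecular formula: C14H27NO2.
DoU = (2C + 2 + N − H − X) / 2 = (2·14 + 2 + 1 − 27 − 0) / 2 = 2.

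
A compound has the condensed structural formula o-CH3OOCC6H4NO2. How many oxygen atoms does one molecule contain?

Atom tally by fragment:
  benzene ring core → C:6 H:6
  (− 2 ring H displaced by substituents)
  + COOCH3 → C:2 H:3 O:2
  + NO2 → N:1 O:2
Element totals:
  C: 8
  H: 7
  N: 1
  O: 4

4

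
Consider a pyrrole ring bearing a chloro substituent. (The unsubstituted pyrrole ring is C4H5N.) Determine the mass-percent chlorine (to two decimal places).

34.91%

Atom tally by fragment:
  pyrrole ring core → C:4 H:5 N:1
  (− 1 ring H displaced by substituents)
  + Cl → Cl:1
Element totals:
  C: 4
  H: 4
  Cl: 1
  N: 1
Molecular formula: C4H4ClN.
Molar mass = 101.533 g/mol.
Mass from Cl: 1 × 35.45 = 35.450 g/mol.
%Cl = 35.450 / 101.533 × 100 = 34.91%.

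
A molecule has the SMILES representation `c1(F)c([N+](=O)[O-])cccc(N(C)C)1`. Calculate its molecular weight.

Atom tally by fragment:
  benzene ring core → C:6 H:6
  (− 3 ring H displaced by substituents)
  + F → F:1
  + NO2 → N:1 O:2
  + N(CH3)2 → N:1 C:2 H:6
Element totals:
  C: 8
  H: 9
  F: 1
  N: 2
  O: 2
Molecular formula: C8H9FN2O2.
  M = 8(12.011) + 9(1.008) + 18.998 + 2(14.007) + 2(15.999)
    = 96.088 + 9.072 + 18.998 + 28.014 + 31.998 = 184.170

184.17 g/mol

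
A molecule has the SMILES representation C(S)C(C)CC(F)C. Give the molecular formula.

C6H13FS

Atom tally by fragment:
  HSCH2 → C:1 H:3 S:1
  CH(CH3) → C:2 H:4
  CH2 → C:1 H:2
  CH(F) → C:1 H:1 F:1
  CH3 → C:1 H:3
Element totals:
  C: 6
  H: 13
  F: 1
  S: 1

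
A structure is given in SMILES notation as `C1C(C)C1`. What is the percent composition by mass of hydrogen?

14.37%

Atom tally by fragment:
  cyclopropane ring core → C:3 H:6
  (− 1 ring H displaced by substituents)
  + CH3 → C:1 H:3
Element totals:
  C: 4
  H: 8
Molecular formula: C4H8.
Molar mass = 56.108 g/mol.
Mass from H: 8 × 1.008 = 8.064 g/mol.
%H = 8.064 / 56.108 × 100 = 14.37%.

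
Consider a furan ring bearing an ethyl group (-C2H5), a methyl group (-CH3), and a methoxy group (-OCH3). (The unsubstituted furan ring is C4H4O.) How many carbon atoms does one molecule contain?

Atom tally by fragment:
  furan ring core → C:4 H:4 O:1
  (− 3 ring H displaced by substituents)
  + C2H5 → C:2 H:5
  + CH3 → C:1 H:3
  + OCH3 → C:1 H:3 O:1
Element totals:
  C: 8
  H: 12
  O: 2

8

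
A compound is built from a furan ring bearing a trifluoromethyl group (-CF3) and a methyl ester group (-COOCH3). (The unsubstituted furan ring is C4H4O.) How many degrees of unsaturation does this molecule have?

Atom tally by fragment:
  furan ring core → C:4 H:4 O:1
  (− 2 ring H displaced by substituents)
  + CF3 → C:1 F:3
  + COOCH3 → C:2 H:3 O:2
Element totals:
  C: 7
  H: 5
  F: 3
  O: 3
Molecular formula: C7H5F3O3.
DoU = (2C + 2 + N − H − X) / 2 = (2·7 + 2 + 0 − 5 − 3) / 2 = 4.

4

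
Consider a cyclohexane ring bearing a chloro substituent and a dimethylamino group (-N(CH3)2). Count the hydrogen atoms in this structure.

16

Atom tally by fragment:
  cyclohexane ring core → C:6 H:12
  (− 2 ring H displaced by substituents)
  + Cl → Cl:1
  + N(CH3)2 → N:1 C:2 H:6
Element totals:
  C: 8
  H: 16
  Cl: 1
  N: 1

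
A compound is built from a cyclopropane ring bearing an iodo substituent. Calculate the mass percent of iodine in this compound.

75.55%

Atom tally by fragment:
  cyclopropane ring core → C:3 H:6
  (− 1 ring H displaced by substituents)
  + I → I:1
Element totals:
  C: 3
  H: 5
  I: 1
Molecular formula: C3H5I.
Molar mass = 167.977 g/mol.
Mass from I: 1 × 126.904 = 126.904 g/mol.
%I = 126.904 / 167.977 × 100 = 75.55%.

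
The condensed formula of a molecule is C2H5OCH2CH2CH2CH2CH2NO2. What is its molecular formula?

C7H15NO3

Element totals:
  C: 7
  H: 15
  N: 1
  O: 3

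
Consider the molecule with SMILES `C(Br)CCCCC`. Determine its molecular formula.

Atom tally by fragment:
  BrCH2 → C:1 H:2 Br:1
  CH2 → C:1 H:2
  CH2 → C:1 H:2
  CH2 → C:1 H:2
  CH2 → C:1 H:2
  CH3 → C:1 H:3
Element totals:
  C: 6
  H: 13
  Br: 1

C6H13Br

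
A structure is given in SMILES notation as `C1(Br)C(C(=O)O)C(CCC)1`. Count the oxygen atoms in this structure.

Atom tally by fragment:
  cyclopropane ring core → C:3 H:6
  (− 3 ring H displaced by substituents)
  + Br → Br:1
  + COOH → C:1 H:1 O:2
  + CH2CH2CH3 → C:3 H:7
Element totals:
  C: 7
  H: 11
  Br: 1
  O: 2

2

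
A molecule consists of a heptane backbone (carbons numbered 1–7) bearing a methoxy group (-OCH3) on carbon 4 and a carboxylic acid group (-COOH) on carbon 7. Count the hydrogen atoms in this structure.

Atom tally by fragment:
  CH3 → C:1 H:3
  CH2 → C:1 H:2
  CH2 → C:1 H:2
  CH(OCH3) → C:2 H:4 O:1
  CH2 → C:1 H:2
  CH2 → C:1 H:2
  CH2COOH → C:2 H:3 O:2
Element totals:
  C: 9
  H: 18
  O: 3

18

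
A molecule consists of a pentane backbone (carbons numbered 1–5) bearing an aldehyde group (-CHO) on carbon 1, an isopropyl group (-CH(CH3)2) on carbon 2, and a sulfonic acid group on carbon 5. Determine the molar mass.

222.30 g/mol

Atom tally by fragment:
  OHCCH2 → C:2 H:3 O:1
  CH(CH(CH3)2) → C:4 H:8
  CH2 → C:1 H:2
  CH2 → C:1 H:2
  CH2SO3H → C:1 H:3 S:1 O:3
Element totals:
  C: 9
  H: 18
  O: 4
  S: 1
Molecular formula: C9H18O4S.
  M = 9(12.011) + 18(1.008) + 4(15.999) + 32.06
    = 108.099 + 18.144 + 63.996 + 32.060 = 222.299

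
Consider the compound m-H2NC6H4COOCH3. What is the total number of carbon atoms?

8

Atom tally by fragment:
  benzene ring core → C:6 H:6
  (− 2 ring H displaced by substituents)
  + NH2 → N:1 H:2
  + COOCH3 → C:2 H:3 O:2
Element totals:
  C: 8
  H: 9
  N: 1
  O: 2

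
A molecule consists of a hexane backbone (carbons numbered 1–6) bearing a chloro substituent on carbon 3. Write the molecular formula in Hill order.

Atom tally by fragment:
  CH3 → C:1 H:3
  CH2 → C:1 H:2
  CH(Cl) → C:1 H:1 Cl:1
  CH2 → C:1 H:2
  CH2 → C:1 H:2
  CH3 → C:1 H:3
Element totals:
  C: 6
  H: 13
  Cl: 1

C6H13Cl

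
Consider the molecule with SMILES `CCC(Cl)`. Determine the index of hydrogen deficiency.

0

Atom tally by fragment:
  CH3 → C:1 H:3
  CH2 → C:1 H:2
  CH2Cl → C:1 H:2 Cl:1
Element totals:
  C: 3
  H: 7
  Cl: 1
Molecular formula: C3H7Cl.
DoU = (2C + 2 + N − H − X) / 2 = (2·3 + 2 + 0 − 7 − 1) / 2 = 0.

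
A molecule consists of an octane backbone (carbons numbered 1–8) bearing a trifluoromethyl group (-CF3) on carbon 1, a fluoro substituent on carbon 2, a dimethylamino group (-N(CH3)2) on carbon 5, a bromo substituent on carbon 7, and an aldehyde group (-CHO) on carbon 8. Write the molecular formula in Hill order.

Atom tally by fragment:
  F3CCH2 → C:2 H:2 F:3
  CH(F) → C:1 H:1 F:1
  CH2 → C:1 H:2
  CH2 → C:1 H:2
  CH(N(CH3)2) → C:3 H:7 N:1
  CH2 → C:1 H:2
  CH(Br) → C:1 H:1 Br:1
  CH2CHO → C:2 H:3 O:1
Element totals:
  C: 12
  H: 20
  Br: 1
  F: 4
  N: 1
  O: 1

C12H20BrF4NO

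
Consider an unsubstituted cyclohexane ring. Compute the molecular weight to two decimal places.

84.16 g/mol

Atom tally by fragment:
  cyclohexane ring core → C:6 H:12
Element totals:
  C: 6
  H: 12
Molecular formula: C6H12.
  M = 6(12.011) + 12(1.008)
    = 72.066 + 12.096 = 84.162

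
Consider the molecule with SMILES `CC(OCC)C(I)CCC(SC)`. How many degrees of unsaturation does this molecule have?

0

Atom tally by fragment:
  CH3 → C:1 H:3
  CH(OC2H5) → C:3 H:6 O:1
  CH(I) → C:1 H:1 I:1
  CH2 → C:1 H:2
  CH2 → C:1 H:2
  CH2SCH3 → C:2 H:5 S:1
Element totals:
  C: 9
  H: 19
  I: 1
  O: 1
  S: 1
Molecular formula: C9H19IOS.
DoU = (2C + 2 + N − H − X) / 2 = (2·9 + 2 + 0 − 19 − 1) / 2 = 0.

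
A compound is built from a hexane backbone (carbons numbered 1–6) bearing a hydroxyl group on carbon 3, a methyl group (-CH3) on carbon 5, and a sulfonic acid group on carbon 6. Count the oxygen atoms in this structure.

4

Atom tally by fragment:
  CH3 → C:1 H:3
  CH2 → C:1 H:2
  CH(OH) → C:1 H:2 O:1
  CH2 → C:1 H:2
  CH(CH3) → C:2 H:4
  CH2SO3H → C:1 H:3 S:1 O:3
Element totals:
  C: 7
  H: 16
  O: 4
  S: 1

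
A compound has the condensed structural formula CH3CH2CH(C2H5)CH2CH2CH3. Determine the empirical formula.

C4H9

Element totals:
  C: 8
  H: 18
Molecular formula: C8H18.
gcd of subscripts = 2; dividing each by 2:
  C: 8/2 = 4
  H: 18/2 = 9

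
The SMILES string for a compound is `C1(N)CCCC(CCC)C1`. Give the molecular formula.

Atom tally by fragment:
  cyclohexane ring core → C:6 H:12
  (− 2 ring H displaced by substituents)
  + NH2 → N:1 H:2
  + CH2CH2CH3 → C:3 H:7
Element totals:
  C: 9
  H: 19
  N: 1

C9H19N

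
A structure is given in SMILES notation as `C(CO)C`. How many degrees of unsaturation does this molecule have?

0

Atom tally by fragment:
  HOCH2CH2 → C:2 H:5 O:1
  CH3 → C:1 H:3
Element totals:
  C: 3
  H: 8
  O: 1
Molecular formula: C3H8O.
DoU = (2C + 2 + N − H − X) / 2 = (2·3 + 2 + 0 − 8 − 0) / 2 = 0.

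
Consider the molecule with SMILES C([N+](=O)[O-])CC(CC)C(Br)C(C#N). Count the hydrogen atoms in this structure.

Atom tally by fragment:
  O2NCH2 → C:1 H:2 N:1 O:2
  CH2 → C:1 H:2
  CH(C2H5) → C:3 H:6
  CH(Br) → C:1 H:1 Br:1
  CH2CN → C:2 H:2 N:1
Element totals:
  C: 8
  H: 13
  Br: 1
  N: 2
  O: 2

13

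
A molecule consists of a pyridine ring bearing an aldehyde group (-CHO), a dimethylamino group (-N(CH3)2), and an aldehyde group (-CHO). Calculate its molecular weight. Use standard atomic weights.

178.19 g/mol

Atom tally by fragment:
  pyridine ring core → C:5 H:5 N:1
  (− 3 ring H displaced by substituents)
  + CHO → C:1 H:1 O:1
  + N(CH3)2 → N:1 C:2 H:6
  + CHO → C:1 H:1 O:1
Element totals:
  C: 9
  H: 10
  N: 2
  O: 2
Molecular formula: C9H10N2O2.
  M = 9(12.011) + 10(1.008) + 2(14.007) + 2(15.999)
    = 108.099 + 10.080 + 28.014 + 31.998 = 178.191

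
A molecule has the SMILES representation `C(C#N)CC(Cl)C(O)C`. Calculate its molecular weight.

147.60 g/mol

Atom tally by fragment:
  NCCH2 → C:2 H:2 N:1
  CH2 → C:1 H:2
  CH(Cl) → C:1 H:1 Cl:1
  CH(OH) → C:1 H:2 O:1
  CH3 → C:1 H:3
Element totals:
  C: 6
  H: 10
  Cl: 1
  N: 1
  O: 1
Molecular formula: C6H10ClNO.
  M = 6(12.011) + 10(1.008) + 35.45 + 14.007 + 15.999
    = 72.066 + 10.080 + 35.450 + 14.007 + 15.999 = 147.602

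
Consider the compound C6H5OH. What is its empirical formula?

C6H6O

Element totals:
  C: 6
  H: 6
  O: 1
Molecular formula: C6H6O.
gcd of subscripts (6, 6, 1) = 1, so the empirical formula equals the molecular formula.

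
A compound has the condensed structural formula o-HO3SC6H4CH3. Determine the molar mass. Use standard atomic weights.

172.20 g/mol

Atom tally by fragment:
  benzene ring core → C:6 H:6
  (− 2 ring H displaced by substituents)
  + SO3H → S:1 O:3 H:1
  + CH3 → C:1 H:3
Element totals:
  C: 7
  H: 8
  O: 3
  S: 1
Molecular formula: C7H8O3S.
  M = 7(12.011) + 8(1.008) + 3(15.999) + 32.06
    = 84.077 + 8.064 + 47.997 + 32.060 = 172.198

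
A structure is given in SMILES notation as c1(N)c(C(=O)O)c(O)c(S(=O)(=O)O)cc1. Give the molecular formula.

C7H7NO6S

Atom tally by fragment:
  benzene ring core → C:6 H:6
  (− 4 ring H displaced by substituents)
  + NH2 → N:1 H:2
  + COOH → C:1 H:1 O:2
  + OH → O:1 H:1
  + SO3H → S:1 O:3 H:1
Element totals:
  C: 7
  H: 7
  N: 1
  O: 6
  S: 1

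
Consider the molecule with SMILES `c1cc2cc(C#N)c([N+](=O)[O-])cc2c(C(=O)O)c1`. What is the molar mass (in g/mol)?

242.19 g/mol

Atom tally by fragment:
  naphthalene ring system core → C:10 H:8
  (− 3 ring H displaced by substituents)
  + CN → C:1 N:1
  + NO2 → N:1 O:2
  + COOH → C:1 H:1 O:2
Element totals:
  C: 12
  H: 6
  N: 2
  O: 4
Molecular formula: C12H6N2O4.
  M = 12(12.011) + 6(1.008) + 2(14.007) + 4(15.999)
    = 144.132 + 6.048 + 28.014 + 63.996 = 242.190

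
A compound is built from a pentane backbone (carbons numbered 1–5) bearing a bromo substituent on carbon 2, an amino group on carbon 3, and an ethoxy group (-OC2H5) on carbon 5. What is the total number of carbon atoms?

Atom tally by fragment:
  CH3 → C:1 H:3
  CH(Br) → C:1 H:1 Br:1
  CH(NH2) → C:1 H:3 N:1
  CH2 → C:1 H:2
  CH2OC2H5 → C:3 H:7 O:1
Element totals:
  C: 7
  H: 16
  Br: 1
  N: 1
  O: 1

7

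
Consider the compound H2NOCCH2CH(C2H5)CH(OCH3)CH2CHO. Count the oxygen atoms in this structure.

Atom tally by fragment:
  H2NOCCH2 → C:2 H:4 O:1 N:1
  CH(C2H5) → C:3 H:6
  CH(OCH3) → C:2 H:4 O:1
  CH2CHO → C:2 H:3 O:1
Element totals:
  C: 9
  H: 17
  N: 1
  O: 3

3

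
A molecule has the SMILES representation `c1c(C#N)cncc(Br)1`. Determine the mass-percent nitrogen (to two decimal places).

15.31%

Atom tally by fragment:
  pyridine ring core → C:5 H:5 N:1
  (− 2 ring H displaced by substituents)
  + CN → C:1 N:1
  + Br → Br:1
Element totals:
  C: 6
  H: 3
  Br: 1
  N: 2
Molecular formula: C6H3BrN2.
Molar mass = 183.008 g/mol.
Mass from N: 2 × 14.007 = 28.014 g/mol.
%N = 28.014 / 183.008 × 100 = 15.31%.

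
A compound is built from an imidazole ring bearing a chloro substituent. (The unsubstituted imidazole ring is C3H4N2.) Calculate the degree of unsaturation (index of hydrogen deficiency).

3

Atom tally by fragment:
  imidazole ring core → C:3 H:4 N:2
  (− 1 ring H displaced by substituents)
  + Cl → Cl:1
Element totals:
  C: 3
  H: 3
  Cl: 1
  N: 2
Molecular formula: C3H3ClN2.
DoU = (2C + 2 + N − H − X) / 2 = (2·3 + 2 + 2 − 3 − 1) / 2 = 3.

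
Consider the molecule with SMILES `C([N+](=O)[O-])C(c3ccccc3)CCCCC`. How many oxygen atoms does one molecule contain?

2

Atom tally by fragment:
  O2NCH2 → C:1 H:2 N:1 O:2
  CH(C6H5) → C:7 H:6
  CH2 → C:1 H:2
  CH2 → C:1 H:2
  CH2 → C:1 H:2
  CH2 → C:1 H:2
  CH3 → C:1 H:3
Element totals:
  C: 13
  H: 19
  N: 1
  O: 2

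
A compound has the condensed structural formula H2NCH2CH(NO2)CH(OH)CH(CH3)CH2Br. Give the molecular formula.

C6H13BrN2O3

Atom tally by fragment:
  H2NCH2 → C:1 H:4 N:1
  CH(NO2) → C:1 H:1 N:1 O:2
  CH(OH) → C:1 H:2 O:1
  CH(CH3) → C:2 H:4
  CH2Br → C:1 H:2 Br:1
Element totals:
  C: 6
  H: 13
  Br: 1
  N: 2
  O: 3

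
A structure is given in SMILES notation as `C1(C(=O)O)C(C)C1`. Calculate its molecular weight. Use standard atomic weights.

Atom tally by fragment:
  cyclopropane ring core → C:3 H:6
  (− 2 ring H displaced by substituents)
  + COOH → C:1 H:1 O:2
  + CH3 → C:1 H:3
Element totals:
  C: 5
  H: 8
  O: 2
Molecular formula: C5H8O2.
  M = 5(12.011) + 8(1.008) + 2(15.999)
    = 60.055 + 8.064 + 31.998 = 100.117

100.12 g/mol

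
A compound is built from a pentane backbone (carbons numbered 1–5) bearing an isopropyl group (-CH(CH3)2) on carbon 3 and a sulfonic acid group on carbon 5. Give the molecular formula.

C8H18O3S

Atom tally by fragment:
  CH3 → C:1 H:3
  CH2 → C:1 H:2
  CH(CH(CH3)2) → C:4 H:8
  CH2 → C:1 H:2
  CH2SO3H → C:1 H:3 S:1 O:3
Element totals:
  C: 8
  H: 18
  O: 3
  S: 1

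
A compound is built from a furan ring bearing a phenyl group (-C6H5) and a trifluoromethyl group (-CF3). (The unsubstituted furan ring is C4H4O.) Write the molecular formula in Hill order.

C11H7F3O

Atom tally by fragment:
  furan ring core → C:4 H:4 O:1
  (− 2 ring H displaced by substituents)
  + C6H5 → C:6 H:5
  + CF3 → C:1 F:3
Element totals:
  C: 11
  H: 7
  F: 3
  O: 1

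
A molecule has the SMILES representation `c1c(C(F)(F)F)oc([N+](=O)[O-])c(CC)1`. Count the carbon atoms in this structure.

7

Atom tally by fragment:
  furan ring core → C:4 H:4 O:1
  (− 3 ring H displaced by substituents)
  + CF3 → C:1 F:3
  + NO2 → N:1 O:2
  + C2H5 → C:2 H:5
Element totals:
  C: 7
  H: 6
  F: 3
  N: 1
  O: 3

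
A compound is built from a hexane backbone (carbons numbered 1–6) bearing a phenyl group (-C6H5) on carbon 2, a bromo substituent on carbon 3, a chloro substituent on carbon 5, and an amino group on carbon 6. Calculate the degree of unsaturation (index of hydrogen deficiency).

4

Atom tally by fragment:
  CH3 → C:1 H:3
  CH(C6H5) → C:7 H:6
  CH(Br) → C:1 H:1 Br:1
  CH2 → C:1 H:2
  CH(Cl) → C:1 H:1 Cl:1
  CH2NH2 → C:1 H:4 N:1
Element totals:
  C: 12
  H: 17
  Br: 1
  Cl: 1
  N: 1
Molecular formula: C12H17BrClN.
DoU = (2C + 2 + N − H − X) / 2 = (2·12 + 2 + 1 − 17 − 2) / 2 = 4.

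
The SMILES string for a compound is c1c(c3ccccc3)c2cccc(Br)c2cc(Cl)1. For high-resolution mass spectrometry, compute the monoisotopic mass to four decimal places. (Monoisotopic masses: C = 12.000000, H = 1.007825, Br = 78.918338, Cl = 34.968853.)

315.9654

Atom tally by fragment:
  naphthalene ring system core → C:10 H:8
  (− 3 ring H displaced by substituents)
  + C6H5 → C:6 H:5
  + Br → Br:1
  + Cl → Cl:1
Element totals:
  C: 16
  H: 10
  Br: 1
  Cl: 1
Molecular formula: C16H10BrCl.
  M = 16(12.0) + 10(1.007825) + 78.918338 + 34.968853
    = 192.000000 + 10.078250 + 78.918338 + 34.968853 = 315.965441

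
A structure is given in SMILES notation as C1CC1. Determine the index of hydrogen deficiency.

Atom tally by fragment:
  cyclopropane ring core → C:3 H:6
Element totals:
  C: 3
  H: 6
Molecular formula: C3H6.
DoU = (2C + 2 + N − H − X) / 2 = (2·3 + 2 + 0 − 6 − 0) / 2 = 1.

1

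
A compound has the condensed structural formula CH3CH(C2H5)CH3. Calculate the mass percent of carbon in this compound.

83.24%

Atom tally by fragment:
  CH3 → C:1 H:3
  CH(C2H5) → C:3 H:6
  CH3 → C:1 H:3
Element totals:
  C: 5
  H: 12
Molecular formula: C5H12.
Molar mass = 72.151 g/mol.
Mass from C: 5 × 12.011 = 60.055 g/mol.
%C = 60.055 / 72.151 × 100 = 83.24%.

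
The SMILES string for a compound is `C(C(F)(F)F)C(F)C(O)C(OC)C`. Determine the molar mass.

204.16 g/mol

Atom tally by fragment:
  F3CCH2 → C:2 H:2 F:3
  CH(F) → C:1 H:1 F:1
  CH(OH) → C:1 H:2 O:1
  CH(OCH3) → C:2 H:4 O:1
  CH3 → C:1 H:3
Element totals:
  C: 7
  H: 12
  F: 4
  O: 2
Molecular formula: C7H12F4O2.
  M = 7(12.011) + 12(1.008) + 4(18.998) + 2(15.999)
    = 84.077 + 12.096 + 75.992 + 31.998 = 204.163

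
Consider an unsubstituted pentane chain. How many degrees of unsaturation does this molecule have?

Atom tally by fragment:
  CH3 → C:1 H:3
  CH2 → C:1 H:2
  CH2 → C:1 H:2
  CH2 → C:1 H:2
  CH3 → C:1 H:3
Element totals:
  C: 5
  H: 12
Molecular formula: C5H12.
DoU = (2C + 2 + N − H − X) / 2 = (2·5 + 2 + 0 − 12 − 0) / 2 = 0.

0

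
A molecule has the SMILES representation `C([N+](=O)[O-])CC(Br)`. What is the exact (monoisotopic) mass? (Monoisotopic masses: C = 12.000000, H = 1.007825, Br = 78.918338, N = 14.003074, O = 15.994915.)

166.9582

Atom tally by fragment:
  O2NCH2 → C:1 H:2 N:1 O:2
  CH2 → C:1 H:2
  CH2Br → C:1 H:2 Br:1
Element totals:
  C: 3
  H: 6
  Br: 1
  N: 1
  O: 2
Molecular formula: C3H6BrNO2.
  M = 3(12.0) + 6(1.007825) + 78.918338 + 14.003074 + 2(15.994915)
    = 36.000000 + 6.046950 + 78.918338 + 14.003074 + 31.989830 = 166.958192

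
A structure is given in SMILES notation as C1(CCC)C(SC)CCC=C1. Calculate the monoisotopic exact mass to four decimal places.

170.1129

Atom tally by fragment:
  cyclohexene ring core → C:6 H:10
  (− 2 ring H displaced by substituents)
  + CH2CH2CH3 → C:3 H:7
  + SCH3 → C:1 H:3 S:1
Element totals:
  C: 10
  H: 18
  S: 1
Molecular formula: C10H18S.
  M = 10(12.0) + 18(1.007825) + 31.972071
    = 120.000000 + 18.140850 + 31.972071 = 170.112921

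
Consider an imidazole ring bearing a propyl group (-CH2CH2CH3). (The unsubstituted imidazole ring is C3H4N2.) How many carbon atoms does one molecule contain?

6

Atom tally by fragment:
  imidazole ring core → C:3 H:4 N:2
  (− 1 ring H displaced by substituents)
  + CH2CH2CH3 → C:3 H:7
Element totals:
  C: 6
  H: 10
  N: 2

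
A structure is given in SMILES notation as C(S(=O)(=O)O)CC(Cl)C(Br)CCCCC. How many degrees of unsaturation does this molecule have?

Atom tally by fragment:
  HO3SCH2 → C:1 H:3 S:1 O:3
  CH2 → C:1 H:2
  CH(Cl) → C:1 H:1 Cl:1
  CH(Br) → C:1 H:1 Br:1
  CH2 → C:1 H:2
  CH2 → C:1 H:2
  CH2 → C:1 H:2
  CH2 → C:1 H:2
  CH3 → C:1 H:3
Element totals:
  C: 9
  H: 18
  Br: 1
  Cl: 1
  O: 3
  S: 1
Molecular formula: C9H18BrClO3S.
DoU = (2C + 2 + N − H − X) / 2 = (2·9 + 2 + 0 − 18 − 2) / 2 = 0.

0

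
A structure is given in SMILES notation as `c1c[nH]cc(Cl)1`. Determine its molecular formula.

C4H4ClN

Atom tally by fragment:
  pyrrole ring core → C:4 H:5 N:1
  (− 1 ring H displaced by substituents)
  + Cl → Cl:1
Element totals:
  C: 4
  H: 4
  Cl: 1
  N: 1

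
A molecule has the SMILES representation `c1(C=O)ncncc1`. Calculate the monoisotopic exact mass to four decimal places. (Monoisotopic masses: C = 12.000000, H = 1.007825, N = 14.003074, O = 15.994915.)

108.0324

Atom tally by fragment:
  pyrimidine ring core → C:4 H:4 N:2
  (− 1 ring H displaced by substituents)
  + CHO → C:1 H:1 O:1
Element totals:
  C: 5
  H: 4
  N: 2
  O: 1
Molecular formula: C5H4N2O.
  M = 5(12.0) + 4(1.007825) + 2(14.003074) + 15.994915
    = 60.000000 + 4.031300 + 28.006148 + 15.994915 = 108.032363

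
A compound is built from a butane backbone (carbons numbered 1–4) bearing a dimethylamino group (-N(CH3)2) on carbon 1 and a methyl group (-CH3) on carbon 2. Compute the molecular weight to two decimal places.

Atom tally by fragment:
  (CH3)2NCH2 → C:3 H:8 N:1
  CH(CH3) → C:2 H:4
  CH2 → C:1 H:2
  CH3 → C:1 H:3
Element totals:
  C: 7
  H: 17
  N: 1
Molecular formula: C7H17N.
  M = 7(12.011) + 17(1.008) + 14.007
    = 84.077 + 17.136 + 14.007 = 115.220

115.22 g/mol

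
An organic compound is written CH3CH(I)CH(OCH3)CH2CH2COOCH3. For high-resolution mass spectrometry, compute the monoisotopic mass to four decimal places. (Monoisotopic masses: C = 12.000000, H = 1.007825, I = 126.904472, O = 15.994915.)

286.0066

Atom tally by fragment:
  CH3 → C:1 H:3
  CH(I) → C:1 H:1 I:1
  CH(OCH3) → C:2 H:4 O:1
  CH2 → C:1 H:2
  CH2COOCH3 → C:3 H:5 O:2
Element totals:
  C: 8
  H: 15
  I: 1
  O: 3
Molecular formula: C8H15IO3.
  M = 8(12.0) + 15(1.007825) + 126.904472 + 3(15.994915)
    = 96.000000 + 15.117375 + 126.904472 + 47.984745 = 286.006592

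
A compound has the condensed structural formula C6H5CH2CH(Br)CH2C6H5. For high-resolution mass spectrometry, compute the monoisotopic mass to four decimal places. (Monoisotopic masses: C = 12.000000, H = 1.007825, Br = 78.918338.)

274.0357

Element totals:
  C: 15
  H: 15
  Br: 1
Molecular formula: C15H15Br.
  M = 15(12.0) + 15(1.007825) + 78.918338
    = 180.000000 + 15.117375 + 78.918338 = 274.035713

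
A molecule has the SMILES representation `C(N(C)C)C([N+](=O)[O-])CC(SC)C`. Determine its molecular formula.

C8H18N2O2S

Atom tally by fragment:
  (CH3)2NCH2 → C:3 H:8 N:1
  CH(NO2) → C:1 H:1 N:1 O:2
  CH2 → C:1 H:2
  CH(SCH3) → C:2 H:4 S:1
  CH3 → C:1 H:3
Element totals:
  C: 8
  H: 18
  N: 2
  O: 2
  S: 1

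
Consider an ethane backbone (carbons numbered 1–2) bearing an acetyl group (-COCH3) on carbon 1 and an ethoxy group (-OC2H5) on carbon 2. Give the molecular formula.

C6H12O2

Atom tally by fragment:
  CH3COCH2 → C:3 H:5 O:1
  CH2OC2H5 → C:3 H:7 O:1
Element totals:
  C: 6
  H: 12
  O: 2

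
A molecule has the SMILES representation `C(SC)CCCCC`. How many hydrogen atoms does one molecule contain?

Atom tally by fragment:
  CH3SCH2 → C:2 H:5 S:1
  CH2 → C:1 H:2
  CH2 → C:1 H:2
  CH2 → C:1 H:2
  CH2 → C:1 H:2
  CH3 → C:1 H:3
Element totals:
  C: 7
  H: 16
  S: 1

16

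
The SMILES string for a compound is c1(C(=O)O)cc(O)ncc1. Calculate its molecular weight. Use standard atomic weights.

Atom tally by fragment:
  pyridine ring core → C:5 H:5 N:1
  (− 2 ring H displaced by substituents)
  + COOH → C:1 H:1 O:2
  + OH → O:1 H:1
Element totals:
  C: 6
  H: 5
  N: 1
  O: 3
Molecular formula: C6H5NO3.
  M = 6(12.011) + 5(1.008) + 14.007 + 3(15.999)
    = 72.066 + 5.040 + 14.007 + 47.997 = 139.110

139.11 g/mol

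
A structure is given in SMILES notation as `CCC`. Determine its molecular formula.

C3H8

Atom tally by fragment:
  CH3 → C:1 H:3
  CH2 → C:1 H:2
  CH3 → C:1 H:3
Element totals:
  C: 3
  H: 8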